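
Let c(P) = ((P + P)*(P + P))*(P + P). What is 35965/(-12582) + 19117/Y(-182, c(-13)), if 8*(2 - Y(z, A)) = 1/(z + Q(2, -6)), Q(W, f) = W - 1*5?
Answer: 5648857885/591354 ≈ 9552.4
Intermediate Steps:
Q(W, f) = -5 + W (Q(W, f) = W - 5 = -5 + W)
c(P) = 8*P³ (c(P) = ((2*P)*(2*P))*(2*P) = (4*P²)*(2*P) = 8*P³)
Y(z, A) = 2 - 1/(8*(-3 + z)) (Y(z, A) = 2 - 1/(8*(z + (-5 + 2))) = 2 - 1/(8*(z - 3)) = 2 - 1/(8*(-3 + z)))
35965/(-12582) + 19117/Y(-182, c(-13)) = 35965/(-12582) + 19117/(((-49 + 16*(-182))/(8*(-3 - 182)))) = 35965*(-1/12582) + 19117/(((⅛)*(-49 - 2912)/(-185))) = -35965/12582 + 19117/(((⅛)*(-1/185)*(-2961))) = -35965/12582 + 19117/(2961/1480) = -35965/12582 + 19117*(1480/2961) = -35965/12582 + 4041880/423 = 5648857885/591354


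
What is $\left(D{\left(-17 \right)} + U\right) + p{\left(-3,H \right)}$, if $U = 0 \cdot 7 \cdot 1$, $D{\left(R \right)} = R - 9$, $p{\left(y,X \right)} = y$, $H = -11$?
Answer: $-29$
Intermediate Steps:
$D{\left(R \right)} = -9 + R$
$U = 0$ ($U = 0 \cdot 1 = 0$)
$\left(D{\left(-17 \right)} + U\right) + p{\left(-3,H \right)} = \left(\left(-9 - 17\right) + 0\right) - 3 = \left(-26 + 0\right) - 3 = -26 - 3 = -29$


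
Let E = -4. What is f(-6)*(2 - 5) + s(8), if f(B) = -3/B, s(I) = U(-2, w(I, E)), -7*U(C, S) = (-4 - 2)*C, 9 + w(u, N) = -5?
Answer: -45/14 ≈ -3.2143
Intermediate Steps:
w(u, N) = -14 (w(u, N) = -9 - 5 = -14)
U(C, S) = 6*C/7 (U(C, S) = -(-4 - 2)*C/7 = -(-6)*C/7 = 6*C/7)
s(I) = -12/7 (s(I) = (6/7)*(-2) = -12/7)
f(-6)*(2 - 5) + s(8) = (-3/(-6))*(2 - 5) - 12/7 = -3*(-⅙)*(-3) - 12/7 = (½)*(-3) - 12/7 = -3/2 - 12/7 = -45/14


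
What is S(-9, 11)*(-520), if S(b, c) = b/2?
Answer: 2340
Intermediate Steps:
S(b, c) = b/2 (S(b, c) = b*(1/2) = b/2)
S(-9, 11)*(-520) = ((1/2)*(-9))*(-520) = -9/2*(-520) = 2340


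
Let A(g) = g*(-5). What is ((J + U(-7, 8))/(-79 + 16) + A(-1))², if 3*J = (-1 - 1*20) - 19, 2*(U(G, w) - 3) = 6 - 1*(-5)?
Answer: 3682561/142884 ≈ 25.773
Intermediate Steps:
U(G, w) = 17/2 (U(G, w) = 3 + (6 - 1*(-5))/2 = 3 + (6 + 5)/2 = 3 + (½)*11 = 3 + 11/2 = 17/2)
J = -40/3 (J = ((-1 - 1*20) - 19)/3 = ((-1 - 20) - 19)/3 = (-21 - 19)/3 = (⅓)*(-40) = -40/3 ≈ -13.333)
A(g) = -5*g
((J + U(-7, 8))/(-79 + 16) + A(-1))² = ((-40/3 + 17/2)/(-79 + 16) - 5*(-1))² = (-29/6/(-63) + 5)² = (-29/6*(-1/63) + 5)² = (29/378 + 5)² = (1919/378)² = 3682561/142884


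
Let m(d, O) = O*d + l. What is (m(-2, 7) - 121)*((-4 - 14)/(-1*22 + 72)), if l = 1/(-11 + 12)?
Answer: 1206/25 ≈ 48.240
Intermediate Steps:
l = 1 (l = 1/1 = 1)
m(d, O) = 1 + O*d (m(d, O) = O*d + 1 = 1 + O*d)
(m(-2, 7) - 121)*((-4 - 14)/(-1*22 + 72)) = ((1 + 7*(-2)) - 121)*((-4 - 14)/(-1*22 + 72)) = ((1 - 14) - 121)*(-18/(-22 + 72)) = (-13 - 121)*(-18/50) = -(-2412)/50 = -134*(-9/25) = 1206/25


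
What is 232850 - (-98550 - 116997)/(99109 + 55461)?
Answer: 35991840047/154570 ≈ 2.3285e+5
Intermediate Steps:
232850 - (-98550 - 116997)/(99109 + 55461) = 232850 - (-215547)/154570 = 232850 - 1*(-215547/154570) = 232850 + 215547/154570 = 35991840047/154570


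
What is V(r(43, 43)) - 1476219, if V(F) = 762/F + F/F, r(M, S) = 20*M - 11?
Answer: -417769440/283 ≈ -1.4762e+6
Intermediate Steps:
r(M, S) = -11 + 20*M
V(F) = 1 + 762/F (V(F) = 762/F + 1 = 1 + 762/F)
V(r(43, 43)) - 1476219 = (762 + (-11 + 20*43))/(-11 + 20*43) - 1476219 = (762 + (-11 + 860))/(-11 + 860) - 1476219 = (762 + 849)/849 - 1476219 = (1/849)*1611 - 1476219 = 537/283 - 1476219 = -417769440/283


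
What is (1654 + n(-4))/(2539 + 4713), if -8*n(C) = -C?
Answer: 3307/14504 ≈ 0.22801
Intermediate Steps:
n(C) = C/8 (n(C) = -(-1)*C/8 = C/8)
(1654 + n(-4))/(2539 + 4713) = (1654 + (1/8)*(-4))/(2539 + 4713) = (1654 - 1/2)/7252 = (3307/2)*(1/7252) = 3307/14504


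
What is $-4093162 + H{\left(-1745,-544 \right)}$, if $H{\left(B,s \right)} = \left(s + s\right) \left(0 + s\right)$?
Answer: $-3501290$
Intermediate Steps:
$H{\left(B,s \right)} = 2 s^{2}$ ($H{\left(B,s \right)} = 2 s s = 2 s^{2}$)
$-4093162 + H{\left(-1745,-544 \right)} = -4093162 + 2 \left(-544\right)^{2} = -4093162 + 2 \cdot 295936 = -4093162 + 591872 = -3501290$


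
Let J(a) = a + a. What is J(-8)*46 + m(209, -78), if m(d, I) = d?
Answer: -527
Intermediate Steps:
J(a) = 2*a
J(-8)*46 + m(209, -78) = (2*(-8))*46 + 209 = -16*46 + 209 = -736 + 209 = -527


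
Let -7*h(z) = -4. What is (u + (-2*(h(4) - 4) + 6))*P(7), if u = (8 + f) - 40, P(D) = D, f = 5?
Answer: -99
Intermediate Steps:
h(z) = 4/7 (h(z) = -⅐*(-4) = 4/7)
u = -27 (u = (8 + 5) - 40 = 13 - 40 = -27)
(u + (-2*(h(4) - 4) + 6))*P(7) = (-27 + (-2*(4/7 - 4) + 6))*7 = (-27 + (-2*(-24/7) + 6))*7 = (-27 + (48/7 + 6))*7 = (-27 + 90/7)*7 = -99/7*7 = -99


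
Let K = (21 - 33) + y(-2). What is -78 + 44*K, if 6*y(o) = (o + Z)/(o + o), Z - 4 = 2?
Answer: -1840/3 ≈ -613.33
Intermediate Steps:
Z = 6 (Z = 4 + 2 = 6)
y(o) = (6 + o)/(12*o) (y(o) = ((o + 6)/(o + o))/6 = ((6 + o)/((2*o)))/6 = ((6 + o)*(1/(2*o)))/6 = ((6 + o)/(2*o))/6 = (6 + o)/(12*o))
K = -73/6 (K = (21 - 33) + (1/12)*(6 - 2)/(-2) = -12 + (1/12)*(-½)*4 = -12 - ⅙ = -73/6 ≈ -12.167)
-78 + 44*K = -78 + 44*(-73/6) = -78 - 1606/3 = -1840/3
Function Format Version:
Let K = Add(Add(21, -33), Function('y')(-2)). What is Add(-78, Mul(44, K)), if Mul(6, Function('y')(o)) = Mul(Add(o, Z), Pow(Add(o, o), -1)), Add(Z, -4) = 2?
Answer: Rational(-1840, 3) ≈ -613.33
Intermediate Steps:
Z = 6 (Z = Add(4, 2) = 6)
Function('y')(o) = Mul(Rational(1, 12), Pow(o, -1), Add(6, o)) (Function('y')(o) = Mul(Rational(1, 6), Mul(Add(o, 6), Pow(Add(o, o), -1))) = Mul(Rational(1, 6), Mul(Add(6, o), Pow(Mul(2, o), -1))) = Mul(Rational(1, 6), Mul(Add(6, o), Mul(Rational(1, 2), Pow(o, -1)))) = Mul(Rational(1, 6), Mul(Rational(1, 2), Pow(o, -1), Add(6, o))) = Mul(Rational(1, 12), Pow(o, -1), Add(6, o)))
K = Rational(-73, 6) (K = Add(Add(21, -33), Mul(Rational(1, 12), Pow(-2, -1), Add(6, -2))) = Add(-12, Mul(Rational(1, 12), Rational(-1, 2), 4)) = Add(-12, Rational(-1, 6)) = Rational(-73, 6) ≈ -12.167)
Add(-78, Mul(44, K)) = Add(-78, Mul(44, Rational(-73, 6))) = Add(-78, Rational(-1606, 3)) = Rational(-1840, 3)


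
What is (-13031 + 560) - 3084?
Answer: -15555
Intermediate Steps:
(-13031 + 560) - 3084 = -12471 - 3084 = -15555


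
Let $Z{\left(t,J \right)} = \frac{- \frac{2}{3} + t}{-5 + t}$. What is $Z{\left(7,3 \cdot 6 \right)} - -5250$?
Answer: $\frac{31519}{6} \approx 5253.2$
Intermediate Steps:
$Z{\left(t,J \right)} = \frac{- \frac{2}{3} + t}{-5 + t}$ ($Z{\left(t,J \right)} = \frac{\left(-2\right) \frac{1}{3} + t}{-5 + t} = \frac{- \frac{2}{3} + t}{-5 + t}$)
$Z{\left(7,3 \cdot 6 \right)} - -5250 = \frac{- \frac{2}{3} + 7}{-5 + 7} - -5250 = \frac{1}{2} \cdot \frac{19}{3} + 5250 = \frac{19}{6} + 5250 = \frac{31519}{6}$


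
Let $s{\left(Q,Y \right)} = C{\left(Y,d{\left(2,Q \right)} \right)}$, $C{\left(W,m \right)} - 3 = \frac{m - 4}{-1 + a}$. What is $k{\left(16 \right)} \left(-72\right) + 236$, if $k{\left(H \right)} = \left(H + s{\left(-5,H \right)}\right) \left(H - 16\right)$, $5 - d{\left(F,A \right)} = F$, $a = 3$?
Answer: $236$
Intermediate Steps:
$d{\left(F,A \right)} = 5 - F$
$C{\left(W,m \right)} = 1 + \frac{m}{2}$ ($C{\left(W,m \right)} = 3 + \frac{m - 4}{-1 + 3} = 3 + \frac{-4 + m}{2} = 3 + \left(-4 + m\right) \frac{1}{2} = 3 + \left(-2 + \frac{m}{2}\right) = 1 + \frac{m}{2}$)
$s{\left(Q,Y \right)} = \frac{5}{2}$ ($s{\left(Q,Y \right)} = 1 + \frac{5 - 2}{2} = 1 + \frac{1}{2} \cdot 3 = 1 + \frac{3}{2} = \frac{5}{2}$)
$k{\left(H \right)} = \left(-16 + H\right) \left(\frac{5}{2} + H\right)$ ($k{\left(H \right)} = \left(H + \frac{5}{2}\right) \left(H - 16\right) = \left(\frac{5}{2} + H\right) \left(-16 + H\right) = \left(-16 + H\right) \left(\frac{5}{2} + H\right)$)
$k{\left(16 \right)} \left(-72\right) + 236 = \left(-40 + 16^{2} - 216\right) \left(-72\right) + 236 = \left(-40 + 256 - 216\right) \left(-72\right) + 236 = 0 \left(-72\right) + 236 = 0 + 236 = 236$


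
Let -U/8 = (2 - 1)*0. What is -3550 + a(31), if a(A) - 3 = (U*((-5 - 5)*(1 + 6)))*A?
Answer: -3547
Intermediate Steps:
U = 0 (U = -8*(2 - 1)*0 = -8*0 = 0)
a(A) = 3 (a(A) = 3 + (0*((-5 - 5)*(1 + 6)))*A = 3 + (0*(-10*7))*A = 3 + (0*(-70))*A = 3 + 0*A = 3 + 0 = 3)
-3550 + a(31) = -3550 + 3 = -3547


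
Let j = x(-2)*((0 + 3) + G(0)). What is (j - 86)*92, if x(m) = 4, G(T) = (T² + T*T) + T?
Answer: -6808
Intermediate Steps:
G(T) = T + 2*T² (G(T) = (T² + T²) + T = 2*T² + T = T + 2*T²)
j = 12 (j = 4*((0 + 3) + 0*(1 + 2*0)) = 4*(3 + 0*(1 + 0)) = 4*(3 + 0*1) = 4*(3 + 0) = 4*3 = 12)
(j - 86)*92 = (12 - 86)*92 = -74*92 = -6808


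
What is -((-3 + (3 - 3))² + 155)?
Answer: -164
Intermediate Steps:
-((-3 + (3 - 3))² + 155) = -((-3 + 0)² + 155) = -((-3)² + 155) = -(9 + 155) = -1*164 = -164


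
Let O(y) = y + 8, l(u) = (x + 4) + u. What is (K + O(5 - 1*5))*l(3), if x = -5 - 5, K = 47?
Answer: -165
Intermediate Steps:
x = -10
l(u) = -6 + u (l(u) = (-10 + 4) + u = -6 + u)
O(y) = 8 + y
(K + O(5 - 1*5))*l(3) = (47 + (8 + (5 - 1*5)))*(-6 + 3) = (47 + (8 + (5 - 5)))*(-3) = (47 + (8 + 0))*(-3) = (47 + 8)*(-3) = 55*(-3) = -165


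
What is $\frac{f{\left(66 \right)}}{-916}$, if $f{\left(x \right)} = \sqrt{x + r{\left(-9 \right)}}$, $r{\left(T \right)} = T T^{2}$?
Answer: $- \frac{i \sqrt{663}}{916} \approx - 0.02811 i$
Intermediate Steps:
$r{\left(T \right)} = T^{3}$
$f{\left(x \right)} = \sqrt{-729 + x}$ ($f{\left(x \right)} = \sqrt{x + \left(-9\right)^{3}} = \sqrt{x - 729} = \sqrt{-729 + x}$)
$\frac{f{\left(66 \right)}}{-916} = \frac{\sqrt{-729 + 66}}{-916} = \sqrt{-663} \left(- \frac{1}{916}\right) = i \sqrt{663} \left(- \frac{1}{916}\right) = - \frac{i \sqrt{663}}{916}$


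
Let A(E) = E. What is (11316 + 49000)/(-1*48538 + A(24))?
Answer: -30158/24257 ≈ -1.2433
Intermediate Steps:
(11316 + 49000)/(-1*48538 + A(24)) = (11316 + 49000)/(-1*48538 + 24) = 60316/(-48538 + 24) = 60316/(-48514) = 60316*(-1/48514) = -30158/24257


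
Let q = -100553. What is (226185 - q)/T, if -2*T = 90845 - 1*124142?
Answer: 653476/33297 ≈ 19.626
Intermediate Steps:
T = 33297/2 (T = -(90845 - 1*124142)/2 = -(90845 - 124142)/2 = -1/2*(-33297) = 33297/2 ≈ 16649.)
(226185 - q)/T = (226185 - 1*(-100553))/(33297/2) = (226185 + 100553)*(2/33297) = 326738*(2/33297) = 653476/33297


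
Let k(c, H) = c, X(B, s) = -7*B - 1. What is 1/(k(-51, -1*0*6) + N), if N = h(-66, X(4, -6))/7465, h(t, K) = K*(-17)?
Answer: -7465/380222 ≈ -0.019633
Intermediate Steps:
X(B, s) = -1 - 7*B
h(t, K) = -17*K
N = 493/7465 (N = -17*(-1 - 7*4)/7465 = -17*(-1 - 28)*(1/7465) = -17*(-29)*(1/7465) = 493*(1/7465) = 493/7465 ≈ 0.066041)
1/(k(-51, -1*0*6) + N) = 1/(-51 + 493/7465) = 1/(-380222/7465) = -7465/380222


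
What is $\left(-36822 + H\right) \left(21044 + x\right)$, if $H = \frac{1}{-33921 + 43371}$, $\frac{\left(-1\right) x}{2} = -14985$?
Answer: $- \frac{8875617199793}{4725} \approx -1.8784 \cdot 10^{9}$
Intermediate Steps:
$x = 29970$ ($x = \left(-2\right) \left(-14985\right) = 29970$)
$H = \frac{1}{9450} \approx 0.00010582$
$\left(-36822 + H\right) \left(21044 + x\right) = \left(-36822 + \frac{1}{9450}\right) \left(21044 + 29970\right) = \left(- \frac{347967899}{9450}\right) 51014 = - \frac{8875617199793}{4725}$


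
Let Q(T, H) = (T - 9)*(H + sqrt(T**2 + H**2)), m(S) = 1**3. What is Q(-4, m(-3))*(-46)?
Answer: 598 + 598*sqrt(17) ≈ 3063.6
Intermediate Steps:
m(S) = 1
Q(T, H) = (-9 + T)*(H + sqrt(H**2 + T**2))
Q(-4, m(-3))*(-46) = (-9*1 - 9*sqrt(1**2 + (-4)**2) + 1*(-4) - 4*sqrt(1**2 + (-4)**2))*(-46) = (-9 - 9*sqrt(1 + 16) - 4 - 4*sqrt(1 + 16))*(-46) = (-9 - 9*sqrt(17) - 4 - 4*sqrt(17))*(-46) = (-13 - 13*sqrt(17))*(-46) = 598 + 598*sqrt(17)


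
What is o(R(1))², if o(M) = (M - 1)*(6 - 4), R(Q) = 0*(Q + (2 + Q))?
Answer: 4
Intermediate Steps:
R(Q) = 0 (R(Q) = 0*(2 + 2*Q) = 0)
o(M) = -2 + 2*M (o(M) = (-1 + M)*2 = -2 + 2*M)
o(R(1))² = (-2 + 2*0)² = (-2 + 0)² = (-2)² = 4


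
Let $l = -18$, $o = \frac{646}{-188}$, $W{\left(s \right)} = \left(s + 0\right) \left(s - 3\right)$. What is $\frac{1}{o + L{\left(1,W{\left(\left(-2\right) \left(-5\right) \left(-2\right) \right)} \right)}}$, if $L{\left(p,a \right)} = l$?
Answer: $- \frac{94}{2015} \approx -0.04665$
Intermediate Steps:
$W{\left(s \right)} = s \left(-3 + s\right)$
$o = - \frac{323}{94}$ ($o = 646 \left(- \frac{1}{188}\right) = - \frac{323}{94} \approx -3.4362$)
$L{\left(p,a \right)} = -18$
$\frac{1}{o + L{\left(1,W{\left(\left(-2\right) \left(-5\right) \left(-2\right) \right)} \right)}} = \frac{1}{- \frac{323}{94} - 18} = \frac{1}{- \frac{2015}{94}} = - \frac{94}{2015}$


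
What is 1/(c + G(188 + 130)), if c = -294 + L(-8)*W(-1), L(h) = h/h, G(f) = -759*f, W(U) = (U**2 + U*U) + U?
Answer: -1/241655 ≈ -4.1381e-6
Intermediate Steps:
W(U) = U + 2*U**2 (W(U) = (U**2 + U**2) + U = 2*U**2 + U = U + 2*U**2)
L(h) = 1
c = -293 (c = -294 + 1*(-(1 + 2*(-1))) = -294 + 1*(-(1 - 2)) = -294 + 1*(-1*(-1)) = -294 + 1*1 = -294 + 1 = -293)
1/(c + G(188 + 130)) = 1/(-293 - 759*(188 + 130)) = 1/(-293 - 759*318) = 1/(-293 - 241362) = 1/(-241655) = -1/241655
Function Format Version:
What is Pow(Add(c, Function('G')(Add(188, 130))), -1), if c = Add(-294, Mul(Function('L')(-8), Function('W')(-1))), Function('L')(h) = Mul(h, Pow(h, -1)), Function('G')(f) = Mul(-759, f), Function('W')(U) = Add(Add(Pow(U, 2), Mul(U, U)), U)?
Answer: Rational(-1, 241655) ≈ -4.1381e-6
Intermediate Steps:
Function('W')(U) = Add(U, Mul(2, Pow(U, 2))) (Function('W')(U) = Add(Add(Pow(U, 2), Pow(U, 2)), U) = Add(Mul(2, Pow(U, 2)), U) = Add(U, Mul(2, Pow(U, 2))))
Function('L')(h) = 1
c = -293 (c = Add(-294, Mul(1, Mul(-1, Add(1, Mul(2, -1))))) = Add(-294, Mul(1, Mul(-1, Add(1, -2)))) = Add(-294, Mul(1, Mul(-1, -1))) = Add(-294, Mul(1, 1)) = Add(-294, 1) = -293)
Pow(Add(c, Function('G')(Add(188, 130))), -1) = Pow(Add(-293, Mul(-759, Add(188, 130))), -1) = Pow(Add(-293, Mul(-759, 318)), -1) = Pow(Add(-293, -241362), -1) = Pow(-241655, -1) = Rational(-1, 241655)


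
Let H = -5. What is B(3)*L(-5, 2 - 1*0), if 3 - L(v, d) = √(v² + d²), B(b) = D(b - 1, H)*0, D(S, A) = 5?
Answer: 0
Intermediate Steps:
B(b) = 0 (B(b) = 5*0 = 0)
L(v, d) = 3 - √(d² + v²) (L(v, d) = 3 - √(v² + d²) = 3 - √(d² + v²))
B(3)*L(-5, 2 - 1*0) = 0*(3 - √((2 - 1*0)² + (-5)²)) = 0*(3 - √((2 + 0)² + 25)) = 0*(3 - √(2² + 25)) = 0*(3 - √(4 + 25)) = 0*(3 - √29) = 0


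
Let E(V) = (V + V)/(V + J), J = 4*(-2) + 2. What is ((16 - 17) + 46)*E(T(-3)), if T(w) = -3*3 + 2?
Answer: 630/13 ≈ 48.462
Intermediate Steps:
T(w) = -7 (T(w) = -9 + 2 = -7)
J = -6 (J = -8 + 2 = -6)
E(V) = 2*V/(-6 + V) (E(V) = (V + V)/(V - 6) = (2*V)/(-6 + V) = 2*V/(-6 + V))
((16 - 17) + 46)*E(T(-3)) = ((16 - 17) + 46)*(2*(-7)/(-6 - 7)) = (-1 + 46)*(2*(-7)/(-13)) = 45*(2*(-7)*(-1/13)) = 45*(14/13) = 630/13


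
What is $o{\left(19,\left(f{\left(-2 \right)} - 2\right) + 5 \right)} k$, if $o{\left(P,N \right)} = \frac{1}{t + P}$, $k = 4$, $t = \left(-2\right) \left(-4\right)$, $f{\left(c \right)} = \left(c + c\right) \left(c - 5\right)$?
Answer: $\frac{4}{27} \approx 0.14815$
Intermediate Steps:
$f{\left(c \right)} = 2 c \left(-5 + c\right)$
$t = 8$
$o{\left(P,N \right)} = \frac{1}{8 + P}$
$o{\left(19,\left(f{\left(-2 \right)} - 2\right) + 5 \right)} k = \frac{1}{8 + 19} \cdot 4 = \frac{1}{27} \cdot 4 = \frac{4}{27}$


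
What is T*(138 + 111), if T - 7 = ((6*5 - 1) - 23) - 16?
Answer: -747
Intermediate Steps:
T = -3 (T = 7 + (((6*5 - 1) - 23) - 16) = 7 + (((30 - 1) - 23) - 16) = 7 + ((29 - 23) - 16) = 7 + (6 - 16) = 7 - 10 = -3)
T*(138 + 111) = -3*(138 + 111) = -3*249 = -747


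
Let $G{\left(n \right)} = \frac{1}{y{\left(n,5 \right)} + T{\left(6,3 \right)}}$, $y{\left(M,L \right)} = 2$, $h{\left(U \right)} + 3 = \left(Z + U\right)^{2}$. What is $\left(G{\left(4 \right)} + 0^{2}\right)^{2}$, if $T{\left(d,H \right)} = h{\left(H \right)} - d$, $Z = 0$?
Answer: $\frac{1}{4} \approx 0.25$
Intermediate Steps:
$h{\left(U \right)} = -3 + U^{2}$ ($h{\left(U \right)} = -3 + \left(0 + U\right)^{2} = -3 + U^{2}$)
$T{\left(d,H \right)} = -3 + H^{2} - d$ ($T{\left(d,H \right)} = \left(-3 + H^{2}\right) - d = -3 + H^{2} - d$)
$G{\left(n \right)} = \frac{1}{2}$ ($G{\left(n \right)} = \frac{1}{2 - \left(9 - 9\right)} = \frac{1}{2 - 0} = \frac{1}{2 + 0} = \frac{1}{2}$)
$\left(G{\left(4 \right)} + 0^{2}\right)^{2} = \left(\frac{1}{2} + 0^{2}\right)^{2} = \left(\frac{1}{2} + 0\right)^{2} = \left(\frac{1}{2}\right)^{2} = \frac{1}{4}$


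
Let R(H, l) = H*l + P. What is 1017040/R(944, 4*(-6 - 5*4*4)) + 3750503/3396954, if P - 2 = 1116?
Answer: -1120553908153/549657729786 ≈ -2.0386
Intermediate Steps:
P = 1118 (P = 2 + 1116 = 1118)
R(H, l) = 1118 + H*l (R(H, l) = H*l + 1118 = 1118 + H*l)
1017040/R(944, 4*(-6 - 5*4*4)) + 3750503/3396954 = 1017040/(1118 + 944*(4*(-6 - 5*4*4))) + 3750503/3396954 = 1017040/(1118 + 944*(4*(-6 - 20*4))) + 3750503*(1/3396954) = 1017040/(1118 + 944*(4*(-6 - 80))) + 3750503/3396954 = 1017040/(1118 + 944*(4*(-86))) + 3750503/3396954 = 1017040/(1118 + 944*(-344)) + 3750503/3396954 = 1017040/(1118 - 324736) + 3750503/3396954 = 1017040/(-323618) + 3750503/3396954 = 1017040*(-1/323618) + 3750503/3396954 = -508520/161809 + 3750503/3396954 = -1120553908153/549657729786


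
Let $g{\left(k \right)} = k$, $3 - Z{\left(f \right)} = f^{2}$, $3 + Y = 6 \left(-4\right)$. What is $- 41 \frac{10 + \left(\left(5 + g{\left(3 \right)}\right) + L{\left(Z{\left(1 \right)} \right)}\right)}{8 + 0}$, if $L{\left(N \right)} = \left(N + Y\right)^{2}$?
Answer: $- \frac{26363}{8} \approx -3295.4$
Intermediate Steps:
$Y = -27$ ($Y = -3 + 6 \left(-4\right) = -3 - 24 = -27$)
$Z{\left(f \right)} = 3 - f^{2}$
$L{\left(N \right)} = \left(-27 + N\right)^{2}$ ($L{\left(N \right)} = \left(N - 27\right)^{2} = \left(-27 + N\right)^{2}$)
$- 41 \frac{10 + \left(\left(5 + g{\left(3 \right)}\right) + L{\left(Z{\left(1 \right)} \right)}\right)}{8 + 0} = - 41 \frac{10 + \left(\left(5 + 3\right) + \left(-27 + \left(3 - 1^{2}\right)\right)^{2}\right)}{8 + 0} = - 41 \frac{10 + \left(8 + \left(-27 + \left(3 - 1\right)\right)^{2}\right)}{8} = - 41 \left(10 + \left(8 + \left(-27 + \left(3 - 1\right)\right)^{2}\right)\right) \frac{1}{8} = - 41 \left(10 + \left(8 + \left(-27 + 2\right)^{2}\right)\right) \frac{1}{8} = - 41 \left(10 + \left(8 + \left(-25\right)^{2}\right)\right) \frac{1}{8} = - 41 \left(10 + \left(8 + 625\right)\right) \frac{1}{8} = - 41 \left(10 + 633\right) \frac{1}{8} = - 41 \cdot 643 \cdot \frac{1}{8} = \left(-41\right) \frac{643}{8} = - \frac{26363}{8}$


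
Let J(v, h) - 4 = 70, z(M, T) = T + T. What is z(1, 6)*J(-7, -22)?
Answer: 888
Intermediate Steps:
z(M, T) = 2*T
J(v, h) = 74 (J(v, h) = 4 + 70 = 74)
z(1, 6)*J(-7, -22) = (2*6)*74 = 12*74 = 888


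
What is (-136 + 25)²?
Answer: 12321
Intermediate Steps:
(-136 + 25)² = (-111)² = 12321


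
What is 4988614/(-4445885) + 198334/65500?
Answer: 423676289/222294250 ≈ 1.9059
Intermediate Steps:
4988614/(-4445885) + 198334/65500 = 4988614*(-1/4445885) + 198334*(1/65500) = -4988614/4445885 + 757/250 = 423676289/222294250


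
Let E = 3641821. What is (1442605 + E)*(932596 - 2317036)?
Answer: -7039082731440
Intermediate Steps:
(1442605 + E)*(932596 - 2317036) = (1442605 + 3641821)*(932596 - 2317036) = 5084426*(-1384440) = -7039082731440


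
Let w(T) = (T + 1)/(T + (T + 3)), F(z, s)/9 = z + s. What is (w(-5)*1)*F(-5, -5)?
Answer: -360/7 ≈ -51.429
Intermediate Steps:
F(z, s) = 9*s + 9*z (F(z, s) = 9*(z + s) = 9*(s + z) = 9*s + 9*z)
w(T) = (1 + T)/(3 + 2*T) (w(T) = (1 + T)/(T + (3 + T)) = (1 + T)/(3 + 2*T))
(w(-5)*1)*F(-5, -5) = (((1 - 5)/(3 + 2*(-5)))*1)*(9*(-5) + 9*(-5)) = ((-4/(3 - 10))*1)*(-45 - 45) = ((-4/(-7))*1)*(-90) = (-⅐*(-4)*1)*(-90) = ((4/7)*1)*(-90) = (4/7)*(-90) = -360/7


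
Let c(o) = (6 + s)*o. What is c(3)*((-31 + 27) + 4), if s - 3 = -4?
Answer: 0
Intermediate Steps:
s = -1 (s = 3 - 4 = -1)
c(o) = 5*o (c(o) = (6 - 1)*o = 5*o)
c(3)*((-31 + 27) + 4) = (5*3)*((-31 + 27) + 4) = 15*(-4 + 4) = 15*0 = 0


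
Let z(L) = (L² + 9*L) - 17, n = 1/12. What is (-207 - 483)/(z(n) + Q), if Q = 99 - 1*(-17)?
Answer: -19872/2873 ≈ -6.9168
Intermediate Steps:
Q = 116 (Q = 99 + 17 = 116)
n = 1/12 ≈ 0.083333
z(L) = -17 + L² + 9*L
(-207 - 483)/(z(n) + Q) = (-207 - 483)/((-17 + (1/12)² + 9*(1/12)) + 116) = -690/((-17 + 1/144 + ¾) + 116) = -690/(-2339/144 + 116) = -690/14365/144 = -690*144/14365 = -19872/2873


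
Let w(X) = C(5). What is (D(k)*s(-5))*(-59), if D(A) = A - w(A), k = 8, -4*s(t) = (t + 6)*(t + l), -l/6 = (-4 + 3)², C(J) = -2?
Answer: -3245/2 ≈ -1622.5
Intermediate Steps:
l = -6 (l = -6*(-4 + 3)² = -6*(-1)² = -6*1 = -6)
s(t) = -(-6 + t)*(6 + t)/4 (s(t) = -(t + 6)*(t - 6)/4 = -(6 + t)*(-6 + t)/4 = -(-6 + t)*(6 + t)/4)
w(X) = -2
D(A) = 2 + A (D(A) = A - 1*(-2) = A + 2 = 2 + A)
(D(k)*s(-5))*(-59) = ((2 + 8)*(9 - ¼*(-5)²))*(-59) = (10*(9 - ¼*25))*(-59) = (10*(9 - 25/4))*(-59) = (10*(11/4))*(-59) = (55/2)*(-59) = -3245/2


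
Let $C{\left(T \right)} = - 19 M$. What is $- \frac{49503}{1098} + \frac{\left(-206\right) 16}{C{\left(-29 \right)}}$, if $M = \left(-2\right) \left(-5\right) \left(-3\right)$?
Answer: $- \frac{1768651}{34770} \approx -50.867$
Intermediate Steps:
$M = -30$ ($M = 10 \left(-3\right) = -30$)
$C{\left(T \right)} = 570$ ($C{\left(T \right)} = \left(-19\right) \left(-30\right) = 570$)
$- \frac{49503}{1098} + \frac{\left(-206\right) 16}{C{\left(-29 \right)}} = - \frac{49503}{1098} + \frac{\left(-206\right) 16}{570} = \left(-49503\right) \frac{1}{1098} - \frac{1648}{285} = - \frac{16501}{366} - \frac{1648}{285} = - \frac{1768651}{34770}$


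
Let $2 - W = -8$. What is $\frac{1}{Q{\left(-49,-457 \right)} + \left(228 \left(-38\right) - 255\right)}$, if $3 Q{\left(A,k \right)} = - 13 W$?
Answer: $- \frac{3}{26887} \approx -0.00011158$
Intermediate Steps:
$W = 10$ ($W = 2 - -8 = 2 + 8 = 10$)
$Q{\left(A,k \right)} = - \frac{130}{3}$ ($Q{\left(A,k \right)} = \frac{\left(-13\right) 10}{3} = \frac{1}{3} \left(-130\right) = - \frac{130}{3}$)
$\frac{1}{Q{\left(-49,-457 \right)} + \left(228 \left(-38\right) - 255\right)} = \frac{1}{- \frac{130}{3} + \left(228 \left(-38\right) - 255\right)} = \frac{1}{- \frac{130}{3} - 8919} = \frac{1}{- \frac{26887}{3}} = - \frac{3}{26887}$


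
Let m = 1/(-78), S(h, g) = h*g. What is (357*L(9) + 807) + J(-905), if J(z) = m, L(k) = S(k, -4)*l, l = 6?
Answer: -5951791/78 ≈ -76305.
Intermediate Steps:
S(h, g) = g*h
m = -1/78 ≈ -0.012821
L(k) = -24*k (L(k) = -4*k*6 = -24*k)
J(z) = -1/78
(357*L(9) + 807) + J(-905) = (357*(-24*9) + 807) - 1/78 = (357*(-216) + 807) - 1/78 = (-77112 + 807) - 1/78 = -76305 - 1/78 = -5951791/78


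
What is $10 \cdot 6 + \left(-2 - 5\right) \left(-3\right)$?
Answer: $81$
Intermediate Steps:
$10 \cdot 6 + \left(-2 - 5\right) \left(-3\right) = 60 + \left(-2 - 5\right) \left(-3\right) = 60 - -21 = 60 + 21 = 81$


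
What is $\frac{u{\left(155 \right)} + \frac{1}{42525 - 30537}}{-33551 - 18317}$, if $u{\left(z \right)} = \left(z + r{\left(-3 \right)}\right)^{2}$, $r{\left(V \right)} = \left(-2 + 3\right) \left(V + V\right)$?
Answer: $- \frac{266145589}{621793584} \approx -0.42803$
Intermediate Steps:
$r{\left(V \right)} = 2 V$ ($r{\left(V \right)} = 1 \cdot 2 V = 2 V$)
$u{\left(z \right)} = \left(-6 + z\right)^{2}$ ($u{\left(z \right)} = \left(z + 2 \left(-3\right)\right)^{2} = \left(z - 6\right)^{2} = \left(-6 + z\right)^{2}$)
$\frac{u{\left(155 \right)} + \frac{1}{42525 - 30537}}{-33551 - 18317} = \frac{\left(-6 + 155\right)^{2} + \frac{1}{42525 - 30537}}{-33551 - 18317} = \frac{149^{2} + \frac{1}{11988}}{-51868} = \left(22201 + \frac{1}{11988}\right) \left(- \frac{1}{51868}\right) = \frac{266145589}{11988} \left(- \frac{1}{51868}\right) = - \frac{266145589}{621793584}$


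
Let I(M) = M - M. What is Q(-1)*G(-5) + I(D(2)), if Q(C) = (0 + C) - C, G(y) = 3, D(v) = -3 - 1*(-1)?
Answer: 0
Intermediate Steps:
D(v) = -2 (D(v) = -3 + 1 = -2)
I(M) = 0
Q(C) = 0 (Q(C) = C - C = 0)
Q(-1)*G(-5) + I(D(2)) = 0*3 + 0 = 0 + 0 = 0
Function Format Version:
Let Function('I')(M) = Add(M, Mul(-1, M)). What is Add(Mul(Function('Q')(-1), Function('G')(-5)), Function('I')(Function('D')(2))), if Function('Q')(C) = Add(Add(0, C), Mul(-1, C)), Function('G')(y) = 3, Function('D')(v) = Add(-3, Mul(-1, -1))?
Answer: 0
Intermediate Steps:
Function('D')(v) = -2 (Function('D')(v) = Add(-3, 1) = -2)
Function('I')(M) = 0
Function('Q')(C) = 0 (Function('Q')(C) = Add(C, Mul(-1, C)) = 0)
Add(Mul(Function('Q')(-1), Function('G')(-5)), Function('I')(Function('D')(2))) = Add(Mul(0, 3), 0) = Add(0, 0) = 0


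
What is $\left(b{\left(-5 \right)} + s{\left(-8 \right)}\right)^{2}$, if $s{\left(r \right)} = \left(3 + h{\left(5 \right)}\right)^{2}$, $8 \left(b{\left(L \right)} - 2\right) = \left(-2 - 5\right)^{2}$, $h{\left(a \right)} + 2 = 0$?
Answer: $\frac{5329}{64} \approx 83.266$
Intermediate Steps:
$h{\left(a \right)} = -2$ ($h{\left(a \right)} = -2 + 0 = -2$)
$b{\left(L \right)} = \frac{65}{8}$ ($b{\left(L \right)} = 2 + \frac{\left(-2 - 5\right)^{2}}{8} = 2 + \frac{\left(-7\right)^{2}}{8} = 2 + \frac{1}{8} \cdot 49 = 2 + \frac{49}{8} = \frac{65}{8}$)
$s{\left(r \right)} = 1$ ($s{\left(r \right)} = \left(3 - 2\right)^{2} = 1^{2} = 1$)
$\left(b{\left(-5 \right)} + s{\left(-8 \right)}\right)^{2} = \left(\frac{65}{8} + 1\right)^{2} = \left(\frac{73}{8}\right)^{2} = \frac{5329}{64}$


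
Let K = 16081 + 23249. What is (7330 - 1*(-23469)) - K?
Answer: -8531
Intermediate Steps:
K = 39330
(7330 - 1*(-23469)) - K = (7330 - 1*(-23469)) - 1*39330 = (7330 + 23469) - 39330 = 30799 - 39330 = -8531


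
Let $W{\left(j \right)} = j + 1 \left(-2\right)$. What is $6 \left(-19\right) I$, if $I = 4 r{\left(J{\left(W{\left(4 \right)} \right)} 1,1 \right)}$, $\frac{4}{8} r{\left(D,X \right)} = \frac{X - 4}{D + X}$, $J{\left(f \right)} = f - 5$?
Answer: $-1368$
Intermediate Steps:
$W{\left(j \right)} = -2 + j$ ($W{\left(j \right)} = j - 2 = -2 + j$)
$J{\left(f \right)} = -5 + f$ ($J{\left(f \right)} = f - 5 = -5 + f$)
$r{\left(D,X \right)} = \frac{2 \left(-4 + X\right)}{D + X}$ ($r{\left(D,X \right)} = 2 \frac{X - 4}{D + X} = 2 \frac{-4 + X}{D + X} = \frac{2 \left(-4 + X\right)}{D + X}$)
$I = 12$ ($I = 4 \frac{2 \left(-4 + 1\right)}{\left(-5 + \left(-2 + 4\right)\right) 1 + 1} = 4 \cdot 2 \frac{1}{\left(-5 + 2\right) 1 + 1} \left(-3\right) = 4 \cdot 2 \frac{1}{\left(-3\right) 1 + 1} \left(-3\right) = 4 \cdot 2 \frac{1}{-3 + 1} \left(-3\right) = 4 \cdot 2 \frac{1}{-2} \left(-3\right) = 4 \cdot 2 \left(- \frac{1}{2}\right) \left(-3\right) = 4 \cdot 3 = 12$)
$6 \left(-19\right) I = 6 \left(-19\right) 12 = \left(-114\right) 12 = -1368$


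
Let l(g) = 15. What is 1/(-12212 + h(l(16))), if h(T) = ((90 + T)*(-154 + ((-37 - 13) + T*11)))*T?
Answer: -1/73637 ≈ -1.3580e-5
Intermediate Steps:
h(T) = T*(-204 + 11*T)*(90 + T) (h(T) = ((90 + T)*(-154 + (-50 + 11*T)))*T = ((90 + T)*(-204 + 11*T))*T = ((-204 + 11*T)*(90 + T))*T = T*(-204 + 11*T)*(90 + T))
1/(-12212 + h(l(16))) = 1/(-12212 + 15*(-18360 + 11*15² + 786*15)) = 1/(-12212 + 15*(-18360 + 11*225 + 11790)) = 1/(-12212 + 15*(-18360 + 2475 + 11790)) = 1/(-12212 + 15*(-4095)) = 1/(-12212 - 61425) = 1/(-73637) = -1/73637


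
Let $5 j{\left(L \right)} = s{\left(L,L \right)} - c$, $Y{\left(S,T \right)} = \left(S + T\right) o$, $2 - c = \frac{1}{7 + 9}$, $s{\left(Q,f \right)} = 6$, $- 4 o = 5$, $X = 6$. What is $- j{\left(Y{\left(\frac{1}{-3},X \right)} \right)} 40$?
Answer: $- \frac{65}{2} \approx -32.5$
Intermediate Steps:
$o = - \frac{5}{4}$ ($o = \left(- \frac{1}{4}\right) 5 = - \frac{5}{4} \approx -1.25$)
$c = \frac{31}{16}$ ($c = 2 - \frac{1}{7 + 9} = 2 - \frac{1}{16} = \frac{31}{16} \approx 1.9375$)
$Y{\left(S,T \right)} = - \frac{5 S}{4} - \frac{5 T}{4}$ ($Y{\left(S,T \right)} = \left(S + T\right) \left(- \frac{5}{4}\right) = - \frac{5 S}{4} - \frac{5 T}{4}$)
$j{\left(L \right)} = \frac{13}{16}$ ($j{\left(L \right)} = \frac{6 - \frac{31}{16}}{5} = \frac{1}{5} \cdot \frac{65}{16} = \frac{13}{16}$)
$- j{\left(Y{\left(\frac{1}{-3},X \right)} \right)} 40 = - \frac{13 \cdot 40}{16} = \left(-1\right) \frac{65}{2} = - \frac{65}{2}$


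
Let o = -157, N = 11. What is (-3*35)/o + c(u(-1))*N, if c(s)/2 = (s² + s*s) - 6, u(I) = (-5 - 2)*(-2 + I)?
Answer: 3025809/157 ≈ 19273.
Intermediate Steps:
u(I) = 14 - 7*I (u(I) = -7*(-2 + I) = 14 - 7*I)
c(s) = -12 + 4*s² (c(s) = 2*((s² + s*s) - 6) = 2*((s² + s²) - 6) = 2*(2*s² - 6) = 2*(-6 + 2*s²) = -12 + 4*s²)
(-3*35)/o + c(u(-1))*N = -3*35/(-157) + (-12 + 4*(14 - 7*(-1))²)*11 = -105*(-1/157) + (-12 + 4*(14 + 7)²)*11 = 105/157 + (-12 + 4*21²)*11 = 105/157 + (-12 + 4*441)*11 = 105/157 + (-12 + 1764)*11 = 105/157 + 1752*11 = 105/157 + 19272 = 3025809/157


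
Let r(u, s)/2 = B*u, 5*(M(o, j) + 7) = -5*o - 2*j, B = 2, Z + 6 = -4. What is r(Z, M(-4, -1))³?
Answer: -64000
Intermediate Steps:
Z = -10 (Z = -6 - 4 = -10)
M(o, j) = -7 - o - 2*j/5 (M(o, j) = -7 + (-5*o - 2*j)/5 = -7 + (-o - 2*j/5) = -7 - o - 2*j/5)
r(u, s) = 4*u (r(u, s) = 2*(2*u) = 4*u)
r(Z, M(-4, -1))³ = (4*(-10))³ = (-40)³ = -64000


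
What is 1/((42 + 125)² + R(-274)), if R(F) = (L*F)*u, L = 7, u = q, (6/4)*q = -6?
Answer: 1/35561 ≈ 2.8121e-5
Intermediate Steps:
q = -4 (q = (⅔)*(-6) = -4)
u = -4
R(F) = -28*F (R(F) = (7*F)*(-4) = -28*F)
1/((42 + 125)² + R(-274)) = 1/((42 + 125)² - 28*(-274)) = 1/(167² + 7672) = 1/(27889 + 7672) = 1/35561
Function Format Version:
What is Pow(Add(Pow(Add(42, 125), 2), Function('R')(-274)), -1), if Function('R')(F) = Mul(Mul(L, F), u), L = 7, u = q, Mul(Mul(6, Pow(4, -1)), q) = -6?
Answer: Rational(1, 35561) ≈ 2.8121e-5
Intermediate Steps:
q = -4 (q = Mul(Rational(2, 3), -6) = -4)
u = -4
Function('R')(F) = Mul(-28, F) (Function('R')(F) = Mul(Mul(7, F), -4) = Mul(-28, F))
Pow(Add(Pow(Add(42, 125), 2), Function('R')(-274)), -1) = Pow(Add(Pow(Add(42, 125), 2), Mul(-28, -274)), -1) = Pow(Add(Pow(167, 2), 7672), -1) = Pow(Add(27889, 7672), -1) = Pow(35561, -1) = Rational(1, 35561)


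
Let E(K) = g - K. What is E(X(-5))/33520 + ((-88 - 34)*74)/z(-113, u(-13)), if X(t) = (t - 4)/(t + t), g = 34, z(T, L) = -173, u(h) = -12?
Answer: 3026242863/57989600 ≈ 52.186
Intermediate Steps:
X(t) = (-4 + t)/(2*t) (X(t) = (-4 + t)/((2*t)) = (-4 + t)*(1/(2*t)) = (-4 + t)/(2*t))
E(K) = 34 - K
E(X(-5))/33520 + ((-88 - 34)*74)/z(-113, u(-13)) = (34 - (-4 - 5)/(2*(-5)))/33520 + ((-88 - 34)*74)/(-173) = (34 - (-1)*(-9)/(2*5))*(1/33520) - 122*74*(-1/173) = (34 - 1*9/10)*(1/33520) - 9028*(-1/173) = (34 - 9/10)*(1/33520) + 9028/173 = (331/10)*(1/33520) + 9028/173 = 331/335200 + 9028/173 = 3026242863/57989600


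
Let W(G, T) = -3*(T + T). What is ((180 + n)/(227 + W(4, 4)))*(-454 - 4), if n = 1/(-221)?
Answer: -18218782/44863 ≈ -406.10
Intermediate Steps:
W(G, T) = -6*T
n = -1/221 ≈ -0.0045249
((180 + n)/(227 + W(4, 4)))*(-454 - 4) = ((180 - 1/221)/(227 - 6*4))*(-454 - 4) = (39779/(221*(227 - 24)))*(-458) = ((39779/221)/203)*(-458) = ((39779/221)*(1/203))*(-458) = (39779/44863)*(-458) = -18218782/44863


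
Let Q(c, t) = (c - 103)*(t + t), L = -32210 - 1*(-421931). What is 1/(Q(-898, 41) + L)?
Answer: 1/307639 ≈ 3.2506e-6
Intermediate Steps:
L = 389721 (L = -32210 + 421931 = 389721)
Q(c, t) = 2*t*(-103 + c) (Q(c, t) = (-103 + c)*(2*t) = 2*t*(-103 + c))
1/(Q(-898, 41) + L) = 1/(2*41*(-103 - 898) + 389721) = 1/(2*41*(-1001) + 389721) = 1/(-82082 + 389721) = 1/307639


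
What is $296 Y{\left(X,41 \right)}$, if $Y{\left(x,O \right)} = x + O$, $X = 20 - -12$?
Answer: $21608$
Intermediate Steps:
$X = 32$ ($X = 20 + 12 = 32$)
$Y{\left(x,O \right)} = O + x$
$296 Y{\left(X,41 \right)} = 296 \left(41 + 32\right) = 296 \cdot 73 = 21608$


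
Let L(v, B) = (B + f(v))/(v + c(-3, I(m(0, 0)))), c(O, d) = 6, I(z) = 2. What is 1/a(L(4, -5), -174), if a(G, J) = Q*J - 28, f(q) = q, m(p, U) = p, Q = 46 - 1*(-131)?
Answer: -1/30826 ≈ -3.2440e-5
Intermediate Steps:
Q = 177 (Q = 46 + 131 = 177)
L(v, B) = (B + v)/(6 + v) (L(v, B) = (B + v)/(v + 6) = (B + v)/(6 + v))
a(G, J) = -28 + 177*J (a(G, J) = 177*J - 28 = -28 + 177*J)
1/a(L(4, -5), -174) = 1/(-28 + 177*(-174)) = 1/(-28 - 30798) = 1/(-30826) = -1/30826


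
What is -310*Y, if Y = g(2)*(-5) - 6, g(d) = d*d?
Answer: 8060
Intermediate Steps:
g(d) = d**2
Y = -26 (Y = 2**2*(-5) - 6 = 4*(-5) - 6 = -20 - 6 = -26)
-310*Y = -310*(-26) = 8060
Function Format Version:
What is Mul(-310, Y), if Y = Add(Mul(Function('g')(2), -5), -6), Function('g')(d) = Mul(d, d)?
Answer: 8060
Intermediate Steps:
Function('g')(d) = Pow(d, 2)
Y = -26 (Y = Add(Mul(Pow(2, 2), -5), -6) = Add(Mul(4, -5), -6) = Add(-20, -6) = -26)
Mul(-310, Y) = Mul(-310, -26) = 8060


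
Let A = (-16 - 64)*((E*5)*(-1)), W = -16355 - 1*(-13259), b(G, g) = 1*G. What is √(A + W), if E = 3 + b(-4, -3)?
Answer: 2*I*√874 ≈ 59.127*I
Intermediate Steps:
b(G, g) = G
E = -1 (E = 3 - 4 = -1)
W = -3096 (W = -16355 + 13259 = -3096)
A = -400 (A = (-16 - 64)*(-1*5*(-1)) = -(-400)*(-1) = -80*5 = -400)
√(A + W) = √(-400 - 3096) = √(-3496) = 2*I*√874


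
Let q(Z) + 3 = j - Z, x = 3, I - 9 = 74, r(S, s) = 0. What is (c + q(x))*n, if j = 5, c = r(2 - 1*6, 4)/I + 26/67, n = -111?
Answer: 4551/67 ≈ 67.925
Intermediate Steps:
I = 83 (I = 9 + 74 = 83)
c = 26/67 (c = 0/83 + 26/67 = 0*(1/83) + 26*(1/67) = 0 + 26/67 = 26/67 ≈ 0.38806)
q(Z) = 2 - Z (q(Z) = -3 + (5 - Z) = 2 - Z)
(c + q(x))*n = (26/67 + (2 - 1*3))*(-111) = (26/67 + (2 - 3))*(-111) = (26/67 - 1)*(-111) = -41/67*(-111) = 4551/67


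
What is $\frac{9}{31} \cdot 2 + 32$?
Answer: $\frac{1010}{31} \approx 32.581$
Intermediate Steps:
$\frac{9}{31} \cdot 2 + 32 = \frac{18}{31} + 32 = \frac{1010}{31}$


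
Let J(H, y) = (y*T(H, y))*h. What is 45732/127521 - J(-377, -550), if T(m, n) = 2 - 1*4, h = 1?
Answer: -46742456/42507 ≈ -1099.6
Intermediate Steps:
T(m, n) = -2 (T(m, n) = 2 - 4 = -2)
J(H, y) = -2*y (J(H, y) = (y*(-2))*1 = -2*y*1 = -2*y)
45732/127521 - J(-377, -550) = 45732/127521 - (-2)*(-550) = 45732*(1/127521) - 1*1100 = 15244/42507 - 1100 = -46742456/42507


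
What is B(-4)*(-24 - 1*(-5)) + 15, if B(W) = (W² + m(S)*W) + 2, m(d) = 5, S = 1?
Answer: 53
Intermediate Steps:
B(W) = 2 + W² + 5*W (B(W) = (W² + 5*W) + 2 = 2 + W² + 5*W)
B(-4)*(-24 - 1*(-5)) + 15 = (2 + (-4)² + 5*(-4))*(-24 - 1*(-5)) + 15 = (2 + 16 - 20)*(-24 + 5) + 15 = -2*(-19) + 15 = 38 + 15 = 53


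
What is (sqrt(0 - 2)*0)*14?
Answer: 0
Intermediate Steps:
(sqrt(0 - 2)*0)*14 = (sqrt(-2)*0)*14 = ((I*sqrt(2))*0)*14 = 0*14 = 0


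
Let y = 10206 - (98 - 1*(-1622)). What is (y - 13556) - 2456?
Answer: -7526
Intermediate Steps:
y = 8486 (y = 10206 - (98 + 1622) = 10206 - 1*1720 = 10206 - 1720 = 8486)
(y - 13556) - 2456 = (8486 - 13556) - 2456 = -5070 - 2456 = -7526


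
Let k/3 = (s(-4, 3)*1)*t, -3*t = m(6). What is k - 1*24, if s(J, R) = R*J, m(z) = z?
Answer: 48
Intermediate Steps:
s(J, R) = J*R
t = -2 (t = -⅓*6 = -2)
k = 72 (k = 3*((-4*3*1)*(-2)) = 3*(-12*1*(-2)) = 3*(-12*(-2)) = 3*24 = 72)
k - 1*24 = 72 - 1*24 = 72 - 24 = 48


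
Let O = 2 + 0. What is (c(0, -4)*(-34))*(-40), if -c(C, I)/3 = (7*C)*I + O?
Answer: -8160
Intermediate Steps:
O = 2
c(C, I) = -6 - 21*C*I (c(C, I) = -3*((7*C)*I + 2) = -3*(7*C*I + 2) = -3*(2 + 7*C*I) = -6 - 21*C*I)
(c(0, -4)*(-34))*(-40) = ((-6 - 21*0*(-4))*(-34))*(-40) = ((-6 + 0)*(-34))*(-40) = -6*(-34)*(-40) = 204*(-40) = -8160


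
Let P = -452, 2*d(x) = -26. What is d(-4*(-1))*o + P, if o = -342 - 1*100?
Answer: 5294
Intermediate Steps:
o = -442 (o = -342 - 100 = -442)
d(x) = -13 (d(x) = (1/2)*(-26) = -13)
d(-4*(-1))*o + P = -13*(-442) - 452 = 5746 - 452 = 5294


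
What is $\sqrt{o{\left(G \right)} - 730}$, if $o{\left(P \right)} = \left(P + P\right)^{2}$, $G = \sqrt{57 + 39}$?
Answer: $i \sqrt{346} \approx 18.601 i$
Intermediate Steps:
$G = 4 \sqrt{6}$ ($G = \sqrt{96} = 4 \sqrt{6} \approx 9.798$)
$o{\left(P \right)} = 4 P^{2}$ ($o{\left(P \right)} = \left(2 P\right)^{2} = 4 P^{2}$)
$\sqrt{o{\left(G \right)} - 730} = \sqrt{4 \left(4 \sqrt{6}\right)^{2} - 730} = \sqrt{4 \cdot 96 - 730} = \sqrt{384 - 730} = \sqrt{-346} = i \sqrt{346}$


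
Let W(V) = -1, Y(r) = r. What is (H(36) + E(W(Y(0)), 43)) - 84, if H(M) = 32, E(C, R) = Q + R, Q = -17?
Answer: -26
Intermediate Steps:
E(C, R) = -17 + R
(H(36) + E(W(Y(0)), 43)) - 84 = (32 + (-17 + 43)) - 84 = (32 + 26) - 84 = 58 - 84 = -26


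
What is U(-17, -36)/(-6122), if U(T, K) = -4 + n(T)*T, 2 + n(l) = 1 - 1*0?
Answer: -13/6122 ≈ -0.0021235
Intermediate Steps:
n(l) = -1 (n(l) = -2 + (1 - 1*0) = -2 + (1 + 0) = -2 + 1 = -1)
U(T, K) = -4 - T
U(-17, -36)/(-6122) = (-4 - 1*(-17))/(-6122) = (-4 + 17)*(-1/6122) = 13*(-1/6122) = -13/6122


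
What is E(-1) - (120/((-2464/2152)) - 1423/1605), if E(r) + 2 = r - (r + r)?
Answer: 12938336/123585 ≈ 104.69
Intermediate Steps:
E(r) = -2 - r (E(r) = -2 + (r - (r + r)) = -2 + (r - 2*r) = -2 - r)
E(-1) - (120/((-2464/2152)) - 1423/1605) = (-2 - 1*(-1)) - (120/((-2464/2152)) - 1423/1605) = (-2 + 1) - (120/((-2464*1/2152)) - 1423*1/1605) = -1 - (120/(-308/269) - 1423/1605) = -1 - (120*(-269/308) - 1423/1605) = -1 - (-8070/77 - 1423/1605) = -1 - 1*(-13061921/123585) = -1 + 13061921/123585 = 12938336/123585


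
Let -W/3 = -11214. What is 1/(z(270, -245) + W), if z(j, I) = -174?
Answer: 1/33468 ≈ 2.9879e-5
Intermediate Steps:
W = 33642 (W = -3*(-11214) = 33642)
1/(z(270, -245) + W) = 1/(-174 + 33642) = 1/33468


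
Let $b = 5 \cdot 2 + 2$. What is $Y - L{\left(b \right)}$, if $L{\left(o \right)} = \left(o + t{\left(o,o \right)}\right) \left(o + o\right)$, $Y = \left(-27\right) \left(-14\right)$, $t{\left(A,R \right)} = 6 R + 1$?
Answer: $-1662$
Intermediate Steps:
$t{\left(A,R \right)} = 1 + 6 R$
$b = 12$ ($b = 10 + 2 = 12$)
$Y = 378$
$L{\left(o \right)} = 2 o \left(1 + 7 o\right)$ ($L{\left(o \right)} = \left(o + \left(1 + 6 o\right)\right) \left(o + o\right) = \left(1 + 7 o\right) 2 o = 2 o \left(1 + 7 o\right)$)
$Y - L{\left(b \right)} = 378 - 2 \cdot 12 \left(1 + 7 \cdot 12\right) = 378 - 2 \cdot 12 \left(1 + 84\right) = 378 - 2 \cdot 12 \cdot 85 = 378 - 2040 = -1662$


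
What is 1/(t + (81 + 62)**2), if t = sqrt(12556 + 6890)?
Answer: 20449/418142155 - sqrt(19446)/418142155 ≈ 4.8571e-5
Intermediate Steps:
t = sqrt(19446) ≈ 139.45
1/(t + (81 + 62)**2) = 1/(sqrt(19446) + (81 + 62)**2) = 1/(sqrt(19446) + 143**2) = 1/(sqrt(19446) + 20449) = 1/(20449 + sqrt(19446))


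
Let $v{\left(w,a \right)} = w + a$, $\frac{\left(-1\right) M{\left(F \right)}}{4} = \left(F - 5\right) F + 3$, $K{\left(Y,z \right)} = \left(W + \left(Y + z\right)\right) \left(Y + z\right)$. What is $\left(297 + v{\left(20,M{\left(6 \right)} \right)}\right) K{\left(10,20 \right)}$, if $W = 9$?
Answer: $328770$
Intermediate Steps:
$K{\left(Y,z \right)} = \left(Y + z\right) \left(9 + Y + z\right)$ ($K{\left(Y,z \right)} = \left(9 + \left(Y + z\right)\right) \left(Y + z\right) = \left(9 + Y + z\right) \left(Y + z\right) = \left(Y + z\right) \left(9 + Y + z\right)$)
$M{\left(F \right)} = -12 - 4 F \left(-5 + F\right)$ ($M{\left(F \right)} = - 4 \left(\left(F - 5\right) F + 3\right) = - 4 \left(\left(-5 + F\right) F + 3\right) = - 4 \left(F \left(-5 + F\right) + 3\right) = - 4 \left(3 + F \left(-5 + F\right)\right) = -12 - 4 F \left(-5 + F\right)$)
$v{\left(w,a \right)} = a + w$
$\left(297 + v{\left(20,M{\left(6 \right)} \right)}\right) K{\left(10,20 \right)} = \left(297 + \left(\left(-12 - 4 \cdot 6^{2} + 20 \cdot 6\right) + 20\right)\right) \left(10^{2} + 20^{2} + 9 \cdot 10 + 9 \cdot 20 + 2 \cdot 10 \cdot 20\right) = \left(297 + \left(\left(-12 - 144 + 120\right) + 20\right)\right) \left(100 + 400 + 90 + 180 + 400\right) = \left(297 + \left(\left(-12 - 144 + 120\right) + 20\right)\right) 1170 = \left(297 + \left(-36 + 20\right)\right) 1170 = \left(297 - 16\right) 1170 = 281 \cdot 1170 = 328770$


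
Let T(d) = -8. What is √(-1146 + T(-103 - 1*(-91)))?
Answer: I*√1154 ≈ 33.971*I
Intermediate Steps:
√(-1146 + T(-103 - 1*(-91))) = √(-1146 - 8) = √(-1154) = I*√1154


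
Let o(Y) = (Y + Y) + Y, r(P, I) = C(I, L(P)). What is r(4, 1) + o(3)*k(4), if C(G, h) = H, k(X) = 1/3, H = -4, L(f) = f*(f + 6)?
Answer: -1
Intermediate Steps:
L(f) = f*(6 + f)
k(X) = ⅓
C(G, h) = -4
r(P, I) = -4
o(Y) = 3*Y (o(Y) = 2*Y + Y = 3*Y)
r(4, 1) + o(3)*k(4) = -4 + (3*3)*(⅓) = -4 + 9*(⅓) = -4 + 3 = -1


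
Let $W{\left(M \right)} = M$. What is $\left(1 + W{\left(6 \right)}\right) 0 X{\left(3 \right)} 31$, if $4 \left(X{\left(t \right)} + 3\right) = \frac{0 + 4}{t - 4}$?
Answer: $0$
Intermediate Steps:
$X{\left(t \right)} = -3 + \frac{1}{-4 + t}$ ($X{\left(t \right)} = -3 + \frac{\left(0 + 4\right) \frac{1}{t - 4}}{4} = -3 + \frac{4 \frac{1}{-4 + t}}{4} = -3 + \frac{1}{-4 + t}$)
$\left(1 + W{\left(6 \right)}\right) 0 X{\left(3 \right)} 31 = \left(1 + 6\right) 0 \frac{13 - 9}{-4 + 3} \cdot 31 = 7 \cdot 0 \frac{13 - 9}{-1} \cdot 31 = 0 \left(\left(-1\right) 4\right) 31 = 0 \left(-4\right) 31 = 0 \cdot 31 = 0$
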